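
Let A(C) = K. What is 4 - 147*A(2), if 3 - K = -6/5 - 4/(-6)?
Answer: -2577/5 ≈ -515.40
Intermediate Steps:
K = 53/15 (K = 3 - (-6/5 - 4/(-6)) = 3 - (-6*1/5 - 4*(-1/6)) = 3 - (-6/5 + 2/3) = 3 - 1*(-8/15) = 3 + 8/15 = 53/15 ≈ 3.5333)
A(C) = 53/15
4 - 147*A(2) = 4 - 147*53/15 = 4 - 2597/5 = -2577/5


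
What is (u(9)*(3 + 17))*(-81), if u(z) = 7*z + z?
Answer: -116640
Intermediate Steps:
u(z) = 8*z
(u(9)*(3 + 17))*(-81) = ((8*9)*(3 + 17))*(-81) = (72*20)*(-81) = 1440*(-81) = -116640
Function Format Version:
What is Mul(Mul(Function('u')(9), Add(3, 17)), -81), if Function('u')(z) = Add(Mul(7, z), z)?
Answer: -116640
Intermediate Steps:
Function('u')(z) = Mul(8, z)
Mul(Mul(Function('u')(9), Add(3, 17)), -81) = Mul(Mul(Mul(8, 9), Add(3, 17)), -81) = Mul(Mul(72, 20), -81) = Mul(1440, -81) = -116640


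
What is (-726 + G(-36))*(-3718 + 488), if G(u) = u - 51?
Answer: 2625990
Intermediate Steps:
G(u) = -51 + u
(-726 + G(-36))*(-3718 + 488) = (-726 + (-51 - 36))*(-3718 + 488) = (-726 - 87)*(-3230) = -813*(-3230) = 2625990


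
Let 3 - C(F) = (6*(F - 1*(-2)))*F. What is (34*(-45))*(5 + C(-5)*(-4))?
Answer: -540090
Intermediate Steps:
C(F) = 3 - F*(12 + 6*F) (C(F) = 3 - 6*(F - 1*(-2))*F = 3 - 6*(F + 2)*F = 3 - 6*(2 + F)*F = 3 - (12 + 6*F)*F = 3 - F*(12 + 6*F))
(34*(-45))*(5 + C(-5)*(-4)) = (34*(-45))*(5 + (3 - 12*(-5) - 6*(-5)**2)*(-4)) = -1530*(5 + (3 + 60 - 6*25)*(-4)) = -1530*(5 + (3 + 60 - 150)*(-4)) = -1530*(5 - 87*(-4)) = -1530*(5 + 348) = -1530*353 = -540090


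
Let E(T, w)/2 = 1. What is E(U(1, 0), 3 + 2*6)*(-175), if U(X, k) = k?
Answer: -350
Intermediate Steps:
E(T, w) = 2 (E(T, w) = 2*1 = 2)
E(U(1, 0), 3 + 2*6)*(-175) = 2*(-175) = -350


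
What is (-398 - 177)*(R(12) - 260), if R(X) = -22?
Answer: 162150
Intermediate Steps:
(-398 - 177)*(R(12) - 260) = (-398 - 177)*(-22 - 260) = -575*(-282) = 162150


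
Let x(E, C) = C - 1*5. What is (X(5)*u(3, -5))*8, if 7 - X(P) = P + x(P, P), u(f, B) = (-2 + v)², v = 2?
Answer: 0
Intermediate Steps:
x(E, C) = -5 + C (x(E, C) = C - 5 = -5 + C)
u(f, B) = 0 (u(f, B) = (-2 + 2)² = 0² = 0)
X(P) = 12 - 2*P (X(P) = 7 - (P + (-5 + P)) = 7 - (-5 + 2*P) = 7 + (5 - 2*P) = 12 - 2*P)
(X(5)*u(3, -5))*8 = ((12 - 2*5)*0)*8 = ((12 - 10)*0)*8 = (2*0)*8 = 0*8 = 0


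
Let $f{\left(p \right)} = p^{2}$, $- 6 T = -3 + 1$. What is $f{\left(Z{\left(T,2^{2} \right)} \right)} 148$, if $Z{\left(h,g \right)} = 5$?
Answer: $3700$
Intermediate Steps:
$T = \frac{1}{3}$ ($T = - \frac{-3 + 1}{6} = \left(- \frac{1}{6}\right) \left(-2\right) = \frac{1}{3} \approx 0.33333$)
$f{\left(Z{\left(T,2^{2} \right)} \right)} 148 = 5^{2} \cdot 148 = 25 \cdot 148 = 3700$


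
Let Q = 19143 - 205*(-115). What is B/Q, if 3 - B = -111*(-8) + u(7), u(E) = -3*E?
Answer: -432/21359 ≈ -0.020226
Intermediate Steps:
B = -864 (B = 3 - (-111*(-8) - 3*7) = 3 - (888 - 21) = 3 - 1*867 = 3 - 867 = -864)
Q = 42718 (Q = 19143 + 23575 = 42718)
B/Q = -864/42718 = -864*1/42718 = -432/21359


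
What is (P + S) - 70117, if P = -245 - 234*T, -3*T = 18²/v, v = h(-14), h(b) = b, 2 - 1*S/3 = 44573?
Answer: -1441161/7 ≈ -2.0588e+5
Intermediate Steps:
S = -133713 (S = 6 - 3*44573 = 6 - 133719 = -133713)
v = -14
T = 54/7 (T = -18²/(3*(-14)) = -108*(-1)/14 = -⅓*(-162/7) = 54/7 ≈ 7.7143)
P = -14351/7 (P = -245 - 234*54/7 = -245 - 12636/7 = -14351/7 ≈ -2050.1)
(P + S) - 70117 = (-14351/7 - 133713) - 70117 = -950342/7 - 70117 = -1441161/7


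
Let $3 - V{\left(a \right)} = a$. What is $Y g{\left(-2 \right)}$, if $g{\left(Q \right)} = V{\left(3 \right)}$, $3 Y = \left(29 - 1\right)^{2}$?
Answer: $0$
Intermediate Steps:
$Y = \frac{784}{3}$ ($Y = \frac{\left(29 - 1\right)^{2}}{3} = \frac{28^{2}}{3} = \frac{1}{3} \cdot 784 = \frac{784}{3} \approx 261.33$)
$V{\left(a \right)} = 3 - a$
$g{\left(Q \right)} = 0$ ($g{\left(Q \right)} = 3 - 3 = 0$)
$Y g{\left(-2 \right)} = \frac{784}{3} \cdot 0 = 0$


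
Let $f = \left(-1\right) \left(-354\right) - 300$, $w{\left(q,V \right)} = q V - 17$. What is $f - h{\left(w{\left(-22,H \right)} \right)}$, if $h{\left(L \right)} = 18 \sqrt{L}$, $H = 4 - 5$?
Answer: $54 - 18 \sqrt{5} \approx 13.751$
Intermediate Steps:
$H = -1$ ($H = 4 - 5 = -1$)
$w{\left(q,V \right)} = -17 + V q$ ($w{\left(q,V \right)} = V q - 17 = -17 + V q$)
$f = 54$ ($f = 354 - 300 = 54$)
$f - h{\left(w{\left(-22,H \right)} \right)} = 54 - 18 \sqrt{-17 - -22} = 54 - 18 \sqrt{-17 + 22} = 54 - 18 \sqrt{5}$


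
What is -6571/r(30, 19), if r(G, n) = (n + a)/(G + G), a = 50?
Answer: -131420/23 ≈ -5713.9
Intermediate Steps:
r(G, n) = (50 + n)/(2*G) (r(G, n) = (n + 50)/(G + G) = (50 + n)/((2*G)) = (50 + n)*(1/(2*G)) = (50 + n)/(2*G))
-6571/r(30, 19) = -6571*60/(50 + 19) = -6571/((½)*(1/30)*69) = -6571/23/20 = -6571*20/23 = -131420/23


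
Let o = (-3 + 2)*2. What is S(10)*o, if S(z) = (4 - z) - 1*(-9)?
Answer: -6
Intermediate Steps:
S(z) = 13 - z (S(z) = (4 - z) + 9 = 13 - z)
o = -2 (o = -1*2 = -2)
S(10)*o = (13 - 1*10)*(-2) = (13 - 10)*(-2) = 3*(-2) = -6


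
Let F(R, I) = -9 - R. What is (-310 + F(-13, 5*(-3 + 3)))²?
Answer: 93636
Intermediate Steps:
(-310 + F(-13, 5*(-3 + 3)))² = (-310 + (-9 - 1*(-13)))² = (-310 + (-9 + 13))² = (-310 + 4)² = (-306)² = 93636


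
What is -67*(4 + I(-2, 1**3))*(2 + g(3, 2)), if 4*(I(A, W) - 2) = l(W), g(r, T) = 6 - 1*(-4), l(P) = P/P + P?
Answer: -5226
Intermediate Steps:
l(P) = 1 + P
g(r, T) = 10 (g(r, T) = 6 + 4 = 10)
I(A, W) = 9/4 + W/4 (I(A, W) = 2 + (1 + W)/4 = 2 + (1/4 + W/4) = 9/4 + W/4)
-67*(4 + I(-2, 1**3))*(2 + g(3, 2)) = -67*(4 + (9/4 + (1/4)*1**3))*(2 + 10) = -67*(4 + (9/4 + (1/4)*1))*12 = -67*(4 + (9/4 + 1/4))*12 = -67*(4 + 5/2)*12 = -871*12/2 = -67*78 = -5226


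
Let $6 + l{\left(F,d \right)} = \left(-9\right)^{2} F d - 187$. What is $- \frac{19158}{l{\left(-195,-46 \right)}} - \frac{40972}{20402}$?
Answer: $- \frac{15075989980}{7409771777} \approx -2.0346$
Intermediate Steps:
$l{\left(F,d \right)} = -193 + 81 F d$ ($l{\left(F,d \right)} = -6 + \left(\left(-9\right)^{2} F d - 187\right) = -6 + \left(81 F d - 187\right) = -6 + \left(-187 + 81 F d\right) = -193 + 81 F d$)
$- \frac{19158}{l{\left(-195,-46 \right)}} - \frac{40972}{20402} = - \frac{19158}{-193 + 81 \left(-195\right) \left(-46\right)} - \frac{40972}{20402} = - \frac{19158}{-193 + 726570} - \frac{20486}{10201} = - \frac{19158}{726377} - \frac{20486}{10201} = - \frac{15075989980}{7409771777}$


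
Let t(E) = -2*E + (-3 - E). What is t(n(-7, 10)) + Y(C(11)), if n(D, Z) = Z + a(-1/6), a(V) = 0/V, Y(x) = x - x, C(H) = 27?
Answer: -33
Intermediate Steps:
Y(x) = 0
a(V) = 0
n(D, Z) = Z (n(D, Z) = Z + 0 = Z)
t(E) = -3 - 3*E
t(n(-7, 10)) + Y(C(11)) = (-3 - 3*10) + 0 = (-3 - 30) + 0 = -33 + 0 = -33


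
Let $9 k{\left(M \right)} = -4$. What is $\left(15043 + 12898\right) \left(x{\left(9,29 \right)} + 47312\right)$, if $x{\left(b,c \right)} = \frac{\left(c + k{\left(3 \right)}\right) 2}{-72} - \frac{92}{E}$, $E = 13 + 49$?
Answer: $\frac{13276972443437}{10044} \approx 1.3219 \cdot 10^{9}$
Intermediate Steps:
$E = 62$
$k{\left(M \right)} = - \frac{4}{9}$ ($k{\left(M \right)} = \frac{1}{9} \left(-4\right) = - \frac{4}{9}$)
$x{\left(b,c \right)} = - \frac{3695}{2511} - \frac{c}{36}$ ($x{\left(b,c \right)} = \frac{\left(c - \frac{4}{9}\right) 2}{-72} - \frac{92}{62} = \left(- \frac{4}{9} + c\right) 2 \left(- \frac{1}{72}\right) - \frac{46}{31} = \left(- \frac{8}{9} + 2 c\right) \left(- \frac{1}{72}\right) - \frac{46}{31} = \left(\frac{1}{81} - \frac{c}{36}\right) - \frac{46}{31} = - \frac{3695}{2511} - \frac{c}{36}$)
$\left(15043 + 12898\right) \left(x{\left(9,29 \right)} + 47312\right) = \left(15043 + 12898\right) \left(\left(- \frac{3695}{2511} - \frac{29}{36}\right) + 47312\right) = 27941 \left(\left(- \frac{3695}{2511} - \frac{29}{36}\right) + 47312\right) = 27941 \left(- \frac{22871}{10044} + 47312\right) = 27941 \cdot \frac{475178857}{10044} = \frac{13276972443437}{10044}$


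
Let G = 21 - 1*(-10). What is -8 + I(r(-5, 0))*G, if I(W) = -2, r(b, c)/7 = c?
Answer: -70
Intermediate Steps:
r(b, c) = 7*c
G = 31 (G = 21 + 10 = 31)
-8 + I(r(-5, 0))*G = -8 - 2*31 = -8 - 62 = -70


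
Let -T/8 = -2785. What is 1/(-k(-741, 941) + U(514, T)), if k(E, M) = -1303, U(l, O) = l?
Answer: 1/1817 ≈ 0.00055036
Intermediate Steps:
T = 22280 (T = -8*(-2785) = 22280)
1/(-k(-741, 941) + U(514, T)) = 1/(-1*(-1303) + 514) = 1/(1303 + 514) = 1/1817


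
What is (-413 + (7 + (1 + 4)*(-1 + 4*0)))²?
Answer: 168921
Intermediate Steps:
(-413 + (7 + (1 + 4)*(-1 + 4*0)))² = (-413 + (7 + 5*(-1 + 0)))² = (-413 + (7 + 5*(-1)))² = (-413 + (7 - 5))² = (-413 + 2)² = (-411)² = 168921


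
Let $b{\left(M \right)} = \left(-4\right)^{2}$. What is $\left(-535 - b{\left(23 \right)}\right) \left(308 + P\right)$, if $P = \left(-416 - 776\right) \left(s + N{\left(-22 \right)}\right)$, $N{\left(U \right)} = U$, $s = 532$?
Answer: $334794212$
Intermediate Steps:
$b{\left(M \right)} = 16$
$P = -607920$ ($P = \left(-416 - 776\right) \left(532 - 22\right) = \left(-1192\right) 510 = -607920$)
$\left(-535 - b{\left(23 \right)}\right) \left(308 + P\right) = \left(-535 - 16\right) \left(308 - 607920\right) = \left(-535 - 16\right) \left(-607612\right) = \left(-551\right) \left(-607612\right) = 334794212$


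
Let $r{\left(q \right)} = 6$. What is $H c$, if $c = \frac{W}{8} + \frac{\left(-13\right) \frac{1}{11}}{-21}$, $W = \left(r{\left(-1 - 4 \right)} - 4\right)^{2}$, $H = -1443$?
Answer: $- \frac{123617}{154} \approx -802.71$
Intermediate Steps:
$W = 4$ ($W = \left(6 - 4\right)^{2} = 2^{2} = 4$)
$c = \frac{257}{462}$ ($c = \frac{4}{8} + \frac{\left(-13\right) \frac{1}{11}}{-21} = 4 \cdot \frac{1}{8} + \left(-13\right) \frac{1}{11} \left(- \frac{1}{21}\right) = \frac{1}{2} - - \frac{13}{231} = \frac{1}{2} + \frac{13}{231} = \frac{257}{462} \approx 0.55628$)
$H c = \left(-1443\right) \frac{257}{462} = - \frac{123617}{154}$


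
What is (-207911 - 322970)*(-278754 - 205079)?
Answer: 256857746873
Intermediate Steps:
(-207911 - 322970)*(-278754 - 205079) = -530881*(-483833) = 256857746873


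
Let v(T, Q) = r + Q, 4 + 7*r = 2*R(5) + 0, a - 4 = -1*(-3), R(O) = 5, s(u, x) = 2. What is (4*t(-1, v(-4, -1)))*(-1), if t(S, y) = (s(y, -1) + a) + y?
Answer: -248/7 ≈ -35.429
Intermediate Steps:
a = 7 (a = 4 - 1*(-3) = 4 + 3 = 7)
r = 6/7 (r = -4/7 + (2*5 + 0)/7 = -4/7 + (10 + 0)/7 = -4/7 + (1/7)*10 = -4/7 + 10/7 = 6/7 ≈ 0.85714)
v(T, Q) = 6/7 + Q
t(S, y) = 9 + y (t(S, y) = (2 + 7) + y = 9 + y)
(4*t(-1, v(-4, -1)))*(-1) = (4*(9 + (6/7 - 1)))*(-1) = (4*(9 - 1/7))*(-1) = (4*(62/7))*(-1) = (248/7)*(-1) = -248/7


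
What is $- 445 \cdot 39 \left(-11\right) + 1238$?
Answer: $192143$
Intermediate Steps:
$- 445 \cdot 39 \left(-11\right) + 1238 = \left(-445\right) \left(-429\right) + 1238 = 190905 + 1238 = 192143$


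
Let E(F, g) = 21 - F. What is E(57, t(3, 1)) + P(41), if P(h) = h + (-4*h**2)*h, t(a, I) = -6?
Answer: -275679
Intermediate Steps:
P(h) = h - 4*h**3
E(57, t(3, 1)) + P(41) = (21 - 1*57) + (41 - 4*41**3) = (21 - 57) + (41 - 4*68921) = -36 + (41 - 275684) = -36 - 275643 = -275679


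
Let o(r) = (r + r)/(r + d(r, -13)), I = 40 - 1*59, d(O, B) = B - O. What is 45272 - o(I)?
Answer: 588498/13 ≈ 45269.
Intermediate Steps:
I = -19 (I = 40 - 59 = -19)
o(r) = -2*r/13 (o(r) = (r + r)/(r + (-13 - r)) = (2*r)/(-13) = (2*r)*(-1/13) = -2*r/13)
45272 - o(I) = 45272 - (-2)*(-19)/13 = 45272 - 1*38/13 = 45272 - 38/13 = 588498/13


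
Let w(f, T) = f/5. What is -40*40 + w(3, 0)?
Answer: -7997/5 ≈ -1599.4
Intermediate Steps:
w(f, T) = f/5 (w(f, T) = f*(⅕) = f/5)
-40*40 + w(3, 0) = -40*40 + (⅕)*3 = -1600 + ⅗ = -7997/5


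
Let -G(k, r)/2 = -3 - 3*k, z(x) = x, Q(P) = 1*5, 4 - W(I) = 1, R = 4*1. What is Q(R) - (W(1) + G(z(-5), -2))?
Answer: 26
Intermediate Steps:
R = 4
W(I) = 3 (W(I) = 4 - 1*1 = 4 - 1 = 3)
Q(P) = 5
G(k, r) = 6 + 6*k (G(k, r) = -2*(-3 - 3*k) = 6 + 6*k)
Q(R) - (W(1) + G(z(-5), -2)) = 5 - (3 + (6 + 6*(-5))) = 5 - (3 + (6 - 30)) = 5 - (3 - 24) = 5 - 1*(-21) = 5 + 21 = 26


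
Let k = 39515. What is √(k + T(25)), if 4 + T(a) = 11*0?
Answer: √39511 ≈ 198.77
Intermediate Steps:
T(a) = -4 (T(a) = -4 + 11*0 = -4 + 0 = -4)
√(k + T(25)) = √(39515 - 4) = √39511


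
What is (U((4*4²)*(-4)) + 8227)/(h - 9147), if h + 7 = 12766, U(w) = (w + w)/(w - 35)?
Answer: 2394569/1051092 ≈ 2.2782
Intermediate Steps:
U(w) = 2*w/(-35 + w) (U(w) = (2*w)/(-35 + w) = 2*w/(-35 + w))
h = 12759 (h = -7 + 12766 = 12759)
(U((4*4²)*(-4)) + 8227)/(h - 9147) = (2*((4*4²)*(-4))/(-35 + (4*4²)*(-4)) + 8227)/(12759 - 9147) = (2*((4*16)*(-4))/(-35 + (4*16)*(-4)) + 8227)/3612 = (2*(64*(-4))/(-35 + 64*(-4)) + 8227)*(1/3612) = (2*(-256)/(-35 - 256) + 8227)*(1/3612) = (2*(-256)/(-291) + 8227)*(1/3612) = (2*(-256)*(-1/291) + 8227)*(1/3612) = (512/291 + 8227)*(1/3612) = (2394569/291)*(1/3612) = 2394569/1051092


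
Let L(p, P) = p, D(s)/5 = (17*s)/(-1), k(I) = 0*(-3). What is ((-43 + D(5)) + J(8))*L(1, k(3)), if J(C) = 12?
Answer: -456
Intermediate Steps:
k(I) = 0
D(s) = -85*s (D(s) = 5*((17*s)/(-1)) = 5*((17*s)*(-1)) = 5*(-17*s) = -85*s)
((-43 + D(5)) + J(8))*L(1, k(3)) = ((-43 - 85*5) + 12)*1 = ((-43 - 425) + 12)*1 = (-468 + 12)*1 = -456*1 = -456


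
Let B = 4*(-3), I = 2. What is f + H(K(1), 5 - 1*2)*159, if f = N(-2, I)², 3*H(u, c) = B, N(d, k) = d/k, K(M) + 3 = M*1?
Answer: -635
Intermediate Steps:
K(M) = -3 + M (K(M) = -3 + M*1 = -3 + M)
B = -12
H(u, c) = -4 (H(u, c) = (⅓)*(-12) = -4)
f = 1 (f = (-2/2)² = (-2*½)² = (-1)² = 1)
f + H(K(1), 5 - 1*2)*159 = 1 - 4*159 = 1 - 636 = -635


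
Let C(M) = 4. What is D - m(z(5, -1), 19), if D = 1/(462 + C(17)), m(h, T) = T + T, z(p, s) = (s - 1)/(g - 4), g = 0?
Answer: -17707/466 ≈ -37.998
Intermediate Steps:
z(p, s) = ¼ - s/4 (z(p, s) = (s - 1)/(0 - 4) = (-1 + s)/(-4) = (-1 + s)*(-¼) = ¼ - s/4)
m(h, T) = 2*T
D = 1/466 (D = 1/(462 + 4) = 1/466 ≈ 0.0021459)
D - m(z(5, -1), 19) = 1/466 - 2*19 = 1/466 - 1*38 = 1/466 - 38 = -17707/466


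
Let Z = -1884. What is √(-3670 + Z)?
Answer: I*√5554 ≈ 74.525*I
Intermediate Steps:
√(-3670 + Z) = √(-3670 - 1884) = √(-5554) = I*√5554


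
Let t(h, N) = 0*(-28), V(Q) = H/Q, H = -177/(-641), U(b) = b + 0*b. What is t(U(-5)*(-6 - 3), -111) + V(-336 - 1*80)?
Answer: -177/266656 ≈ -0.00066378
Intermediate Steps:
U(b) = b (U(b) = b + 0 = b)
H = 177/641 (H = -177*(-1/641) = 177/641 ≈ 0.27613)
V(Q) = 177/(641*Q)
t(h, N) = 0
t(U(-5)*(-6 - 3), -111) + V(-336 - 1*80) = 0 + 177/(641*(-336 - 1*80)) = 0 + 177/(641*(-336 - 80)) = 0 + (177/641)/(-416) = 0 + (177/641)*(-1/416) = 0 - 177/266656 = -177/266656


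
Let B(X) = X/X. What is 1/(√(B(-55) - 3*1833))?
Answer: -I*√5498/5498 ≈ -0.013486*I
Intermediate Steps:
B(X) = 1
1/(√(B(-55) - 3*1833)) = 1/(√(1 - 3*1833)) = 1/(√(1 - 5499)) = 1/(√(-5498)) = 1/(I*√5498) = -I*√5498/5498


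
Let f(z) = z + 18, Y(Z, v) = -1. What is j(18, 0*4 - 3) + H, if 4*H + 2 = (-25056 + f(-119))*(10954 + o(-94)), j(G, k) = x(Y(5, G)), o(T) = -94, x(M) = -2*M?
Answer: -136602507/2 ≈ -6.8301e+7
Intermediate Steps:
j(G, k) = 2 (j(G, k) = -2*(-1) = 2)
f(z) = 18 + z
H = -136602511/2 (H = -1/2 + ((-25056 + (18 - 119))*(10954 - 94))/4 = -1/2 + ((-25056 - 101)*10860)/4 = -1/2 + (-25157*10860)/4 = -1/2 + (1/4)*(-273205020) = -1/2 - 68301255 = -136602511/2 ≈ -6.8301e+7)
j(18, 0*4 - 3) + H = 2 - 136602511/2 = -136602507/2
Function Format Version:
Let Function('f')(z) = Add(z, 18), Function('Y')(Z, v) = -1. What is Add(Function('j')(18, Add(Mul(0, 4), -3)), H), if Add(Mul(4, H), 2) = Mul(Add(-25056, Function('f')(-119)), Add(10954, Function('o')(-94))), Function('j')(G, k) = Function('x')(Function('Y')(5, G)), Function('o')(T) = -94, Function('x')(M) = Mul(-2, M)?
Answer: Rational(-136602507, 2) ≈ -6.8301e+7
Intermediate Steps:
Function('j')(G, k) = 2 (Function('j')(G, k) = Mul(-2, -1) = 2)
Function('f')(z) = Add(18, z)
H = Rational(-136602511, 2) (H = Add(Rational(-1, 2), Mul(Rational(1, 4), Mul(Add(-25056, Add(18, -119)), Add(10954, -94)))) = Add(Rational(-1, 2), Mul(Rational(1, 4), Mul(Add(-25056, -101), 10860))) = Add(Rational(-1, 2), Mul(Rational(1, 4), Mul(-25157, 10860))) = Add(Rational(-1, 2), Mul(Rational(1, 4), -273205020)) = Add(Rational(-1, 2), -68301255) = Rational(-136602511, 2) ≈ -6.8301e+7)
Add(Function('j')(18, Add(Mul(0, 4), -3)), H) = Add(2, Rational(-136602511, 2)) = Rational(-136602507, 2)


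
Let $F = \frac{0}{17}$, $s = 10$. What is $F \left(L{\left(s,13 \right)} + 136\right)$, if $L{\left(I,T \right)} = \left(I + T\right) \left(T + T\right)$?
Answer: $0$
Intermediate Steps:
$L{\left(I,T \right)} = 2 T \left(I + T\right)$ ($L{\left(I,T \right)} = \left(I + T\right) 2 T = 2 T \left(I + T\right)$)
$F = 0$ ($F = 0 \cdot \frac{1}{17} = 0$)
$F \left(L{\left(s,13 \right)} + 136\right) = 0 \left(2 \cdot 13 \left(10 + 13\right) + 136\right) = 0 \left(2 \cdot 13 \cdot 23 + 136\right) = 0 \left(598 + 136\right) = 0 \cdot 734 = 0$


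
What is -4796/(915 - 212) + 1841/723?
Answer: -2173285/508269 ≈ -4.2759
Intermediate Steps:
-4796/(915 - 212) + 1841/723 = -4796/703 + 1841*(1/723) = -4796*1/703 + 1841/723 = -4796/703 + 1841/723 = -2173285/508269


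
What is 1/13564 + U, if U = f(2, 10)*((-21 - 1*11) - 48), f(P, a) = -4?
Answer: 4340481/13564 ≈ 320.00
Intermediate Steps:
U = 320 (U = -4*((-21 - 1*11) - 48) = -4*((-21 - 11) - 48) = -4*(-32 - 48) = -4*(-80) = 320)
1/13564 + U = 1/13564 + 320 = 4340481/13564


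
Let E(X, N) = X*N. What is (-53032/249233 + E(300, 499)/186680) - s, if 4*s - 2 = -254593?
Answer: 296135459123535/4652681644 ≈ 63648.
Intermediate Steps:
E(X, N) = N*X
s = -254591/4 (s = ½ + (¼)*(-254593) = ½ - 254593/4 = -254591/4 ≈ -63648.)
(-53032/249233 + E(300, 499)/186680) - s = (-53032/249233 + (499*300)/186680) - 1*(-254591/4) = (-53032*1/249233 + 149700*(1/186680)) + 254591/4 = (-53032/249233 + 7485/9334) + 254591/4 = 1370508317/2326340822 + 254591/4 = 296135459123535/4652681644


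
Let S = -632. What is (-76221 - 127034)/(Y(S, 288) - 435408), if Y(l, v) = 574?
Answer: 203255/434834 ≈ 0.46743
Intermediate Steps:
(-76221 - 127034)/(Y(S, 288) - 435408) = (-76221 - 127034)/(574 - 435408) = -203255/(-434834) = -203255*(-1/434834) = 203255/434834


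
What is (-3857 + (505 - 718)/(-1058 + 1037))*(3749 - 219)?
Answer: -95055840/7 ≈ -1.3579e+7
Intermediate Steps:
(-3857 + (505 - 718)/(-1058 + 1037))*(3749 - 219) = (-3857 - 213/(-21))*3530 = (-3857 - 213*(-1/21))*3530 = (-3857 + 71/7)*3530 = -26928/7*3530 = -95055840/7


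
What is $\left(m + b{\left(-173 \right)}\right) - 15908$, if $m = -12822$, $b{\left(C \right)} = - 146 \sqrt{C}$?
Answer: $-28730 - 146 i \sqrt{173} \approx -28730.0 - 1920.3 i$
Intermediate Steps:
$\left(m + b{\left(-173 \right)}\right) - 15908 = \left(-12822 - 146 \sqrt{-173}\right) - 15908 = \left(-12822 - 146 i \sqrt{173}\right) - 15908 = -28730 - 146 i \sqrt{173}$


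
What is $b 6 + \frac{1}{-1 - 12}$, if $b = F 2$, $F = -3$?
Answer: $- \frac{469}{13} \approx -36.077$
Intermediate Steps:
$b = -6$ ($b = \left(-3\right) 2 = -6$)
$b 6 + \frac{1}{-1 - 12} = \left(-6\right) 6 + \frac{1}{-1 - 12} = -36 + \frac{1}{-13} = -36 - \frac{1}{13} = - \frac{469}{13}$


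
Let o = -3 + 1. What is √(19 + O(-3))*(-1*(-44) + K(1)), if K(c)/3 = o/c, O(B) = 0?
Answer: 38*√19 ≈ 165.64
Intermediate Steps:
o = -2
K(c) = -6/c (K(c) = 3*(-2/c) = -6/c)
√(19 + O(-3))*(-1*(-44) + K(1)) = √(19 + 0)*(-1*(-44) - 6/1) = √19*(44 - 6*1) = √19*(44 - 6) = √19*38 = 38*√19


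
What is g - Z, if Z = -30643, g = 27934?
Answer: 58577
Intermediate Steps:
g - Z = 27934 - 1*(-30643) = 27934 + 30643 = 58577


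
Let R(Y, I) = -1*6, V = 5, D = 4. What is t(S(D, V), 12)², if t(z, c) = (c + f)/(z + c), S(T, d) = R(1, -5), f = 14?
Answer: 169/9 ≈ 18.778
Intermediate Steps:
R(Y, I) = -6
S(T, d) = -6
t(z, c) = (14 + c)/(c + z) (t(z, c) = (c + 14)/(z + c) = (14 + c)/(c + z))
t(S(D, V), 12)² = ((14 + 12)/(12 - 6))² = (26/6)² = ((⅙)*26)² = (13/3)² = 169/9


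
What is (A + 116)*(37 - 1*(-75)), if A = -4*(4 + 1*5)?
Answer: 8960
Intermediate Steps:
A = -36 (A = -4*(4 + 5) = -4*9 = -36)
(A + 116)*(37 - 1*(-75)) = (-36 + 116)*(37 - 1*(-75)) = 80*(37 + 75) = 80*112 = 8960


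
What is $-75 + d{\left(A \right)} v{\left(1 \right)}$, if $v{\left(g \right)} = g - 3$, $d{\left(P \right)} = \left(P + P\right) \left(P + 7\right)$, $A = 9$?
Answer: $-651$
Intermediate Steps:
$d{\left(P \right)} = 2 P \left(7 + P\right)$
$v{\left(g \right)} = -3 + g$
$-75 + d{\left(A \right)} v{\left(1 \right)} = -75 + 2 \cdot 9 \left(7 + 9\right) \left(-3 + 1\right) = -75 + 2 \cdot 9 \cdot 16 \left(-2\right) = -75 + 288 \left(-2\right) = -75 - 576 = -651$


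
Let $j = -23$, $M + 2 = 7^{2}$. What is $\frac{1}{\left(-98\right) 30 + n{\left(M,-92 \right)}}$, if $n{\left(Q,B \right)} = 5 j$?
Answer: $- \frac{1}{3055} \approx -0.00032733$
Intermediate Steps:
$M = 47$ ($M = -2 + 7^{2} = -2 + 49 = 47$)
$n{\left(Q,B \right)} = -115$ ($n{\left(Q,B \right)} = 5 \left(-23\right) = -115$)
$\frac{1}{\left(-98\right) 30 + n{\left(M,-92 \right)}} = \frac{1}{\left(-98\right) 30 - 115} = \frac{1}{-2940 - 115} = \frac{1}{-3055} = - \frac{1}{3055}$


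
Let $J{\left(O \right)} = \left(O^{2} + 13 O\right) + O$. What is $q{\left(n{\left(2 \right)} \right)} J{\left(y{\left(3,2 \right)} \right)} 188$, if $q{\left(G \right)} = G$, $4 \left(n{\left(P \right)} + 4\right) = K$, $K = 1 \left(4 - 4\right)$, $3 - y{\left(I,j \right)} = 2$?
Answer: $-11280$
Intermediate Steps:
$y{\left(I,j \right)} = 1$ ($y{\left(I,j \right)} = 3 - 2 = 1$)
$K = 0$ ($K = 1 \cdot 0 = 0$)
$n{\left(P \right)} = -4$ ($n{\left(P \right)} = -4 + \frac{1}{4} \cdot 0 = -4 + 0 = -4$)
$J{\left(O \right)} = O^{2} + 14 O$
$q{\left(n{\left(2 \right)} \right)} J{\left(y{\left(3,2 \right)} \right)} 188 = - 4 \cdot 1 \left(14 + 1\right) 188 = - 4 \cdot 1 \cdot 15 \cdot 188 = \left(-4\right) 15 \cdot 188 = \left(-60\right) 188 = -11280$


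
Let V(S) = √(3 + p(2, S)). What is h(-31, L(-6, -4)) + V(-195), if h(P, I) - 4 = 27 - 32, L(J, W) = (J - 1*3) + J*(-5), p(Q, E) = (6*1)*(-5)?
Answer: -1 + 3*I*√3 ≈ -1.0 + 5.1962*I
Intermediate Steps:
p(Q, E) = -30 (p(Q, E) = 6*(-5) = -30)
L(J, W) = -3 - 4*J (L(J, W) = (J - 3) - 5*J = (-3 + J) - 5*J = -3 - 4*J)
h(P, I) = -1 (h(P, I) = 4 + (27 - 32) = 4 - 5 = -1)
V(S) = 3*I*√3 (V(S) = √(3 - 30) = √(-27) = 3*I*√3)
h(-31, L(-6, -4)) + V(-195) = -1 + 3*I*√3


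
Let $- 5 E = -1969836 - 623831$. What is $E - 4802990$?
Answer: $- \frac{21421283}{5} \approx -4.2843 \cdot 10^{6}$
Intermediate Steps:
$E = \frac{2593667}{5}$ ($E = - \frac{-1969836 - 623831}{5} = \left(- \frac{1}{5}\right) \left(-2593667\right) = \frac{2593667}{5} \approx 5.1873 \cdot 10^{5}$)
$E - 4802990 = \frac{2593667}{5} - 4802990 = - \frac{21421283}{5}$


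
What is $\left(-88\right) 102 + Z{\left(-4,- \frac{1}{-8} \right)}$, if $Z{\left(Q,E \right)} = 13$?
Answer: $-8963$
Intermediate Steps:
$\left(-88\right) 102 + Z{\left(-4,- \frac{1}{-8} \right)} = \left(-88\right) 102 + 13 = -8976 + 13 = -8963$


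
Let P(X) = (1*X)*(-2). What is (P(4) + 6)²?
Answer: 4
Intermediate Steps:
P(X) = -2*X (P(X) = X*(-2) = -2*X)
(P(4) + 6)² = (-2*4 + 6)² = (-8 + 6)² = (-2)² = 4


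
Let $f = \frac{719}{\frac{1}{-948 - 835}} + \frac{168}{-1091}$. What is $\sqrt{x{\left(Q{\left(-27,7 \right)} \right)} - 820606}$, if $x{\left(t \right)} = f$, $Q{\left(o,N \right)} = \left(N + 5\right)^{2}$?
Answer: $\frac{i \sqrt{2502664779111}}{1091} \approx 1450.0 i$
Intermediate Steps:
$Q{\left(o,N \right)} = \left(5 + N\right)^{2}$
$f = - \frac{1398637075}{1091}$ ($f = \frac{719}{\frac{1}{-1783}} + 168 \left(- \frac{1}{1091}\right) = \frac{719}{- \frac{1}{1783}} - \frac{168}{1091} = 719 \left(-1783\right) - \frac{168}{1091} = -1281977 - \frac{168}{1091} = - \frac{1398637075}{1091} \approx -1.282 \cdot 10^{6}$)
$x{\left(t \right)} = - \frac{1398637075}{1091}$
$\sqrt{x{\left(Q{\left(-27,7 \right)} \right)} - 820606} = \sqrt{- \frac{1398637075}{1091} - 820606} = \sqrt{- \frac{2293918221}{1091}} = \frac{i \sqrt{2502664779111}}{1091}$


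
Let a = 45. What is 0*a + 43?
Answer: 43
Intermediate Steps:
0*a + 43 = 0*45 + 43 = 0 + 43 = 43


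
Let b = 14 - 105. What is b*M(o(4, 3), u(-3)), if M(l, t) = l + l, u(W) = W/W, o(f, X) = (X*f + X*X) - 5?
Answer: -2912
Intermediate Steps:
o(f, X) = -5 + X² + X*f (o(f, X) = (X*f + X²) - 5 = (X² + X*f) - 5 = -5 + X² + X*f)
u(W) = 1
M(l, t) = 2*l
b = -91
b*M(o(4, 3), u(-3)) = -182*(-5 + 3² + 3*4) = -182*(-5 + 9 + 12) = -182*16 = -91*32 = -2912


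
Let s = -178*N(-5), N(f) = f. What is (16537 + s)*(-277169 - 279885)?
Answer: -9707780058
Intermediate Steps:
s = 890 (s = -178*(-5) = 890)
(16537 + s)*(-277169 - 279885) = (16537 + 890)*(-277169 - 279885) = 17427*(-557054) = -9707780058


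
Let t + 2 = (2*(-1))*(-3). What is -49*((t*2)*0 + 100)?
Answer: -4900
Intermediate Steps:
t = 4 (t = -2 + (2*(-1))*(-3) = -2 - 2*(-3) = -2 + 6 = 4)
-49*((t*2)*0 + 100) = -49*((4*2)*0 + 100) = -49*(8*0 + 100) = -49*(0 + 100) = -49*100 = -4900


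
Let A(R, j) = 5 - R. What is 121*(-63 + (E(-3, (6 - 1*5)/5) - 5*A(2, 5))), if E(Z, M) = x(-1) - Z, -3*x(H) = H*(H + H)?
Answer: -27467/3 ≈ -9155.7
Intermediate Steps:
x(H) = -2*H²/3 (x(H) = -H*(H + H)/3 = -H*2*H/3 = -2*H²/3)
E(Z, M) = -⅔ - Z (E(Z, M) = -⅔*(-1)² - Z = -⅔*1 - Z = -⅔ - Z)
121*(-63 + (E(-3, (6 - 1*5)/5) - 5*A(2, 5))) = 121*(-63 + ((-⅔ - 1*(-3)) - 5*(5 - 1*2))) = 121*(-63 + ((-⅔ + 3) - 5*(5 - 2))) = 121*(-63 + (7/3 - 5*3)) = 121*(-63 + (7/3 - 15)) = 121*(-63 - 38/3) = 121*(-227/3) = -27467/3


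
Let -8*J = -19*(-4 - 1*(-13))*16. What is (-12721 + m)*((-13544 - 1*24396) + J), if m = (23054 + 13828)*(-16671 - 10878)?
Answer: 38202385556522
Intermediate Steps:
J = 342 (J = -(-19*(-4 - 1*(-13)))*16/8 = -(-19*(-4 + 13))*16/8 = -(-19*9)*16/8 = -(-171)*16/8 = -⅛*(-2736) = 342)
m = -1016062218 (m = 36882*(-27549) = -1016062218)
(-12721 + m)*((-13544 - 1*24396) + J) = (-12721 - 1016062218)*((-13544 - 1*24396) + 342) = -1016074939*((-13544 - 24396) + 342) = -1016074939*(-37940 + 342) = -1016074939*(-37598) = 38202385556522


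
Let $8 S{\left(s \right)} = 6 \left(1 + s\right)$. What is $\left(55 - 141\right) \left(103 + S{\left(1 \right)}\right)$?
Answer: $-8987$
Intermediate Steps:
$S{\left(s \right)} = \frac{3}{4} + \frac{3 s}{4}$ ($S{\left(s \right)} = \frac{6 \left(1 + s\right)}{8} = \frac{6 + 6 s}{8} = \frac{3}{4} + \frac{3 s}{4}$)
$\left(55 - 141\right) \left(103 + S{\left(1 \right)}\right) = \left(55 - 141\right) \left(103 + \left(\frac{3}{4} + \frac{3}{4} \cdot 1\right)\right) = - 86 \left(103 + \left(\frac{3}{4} + \frac{3}{4}\right)\right) = - 86 \left(103 + \frac{3}{2}\right) = \left(-86\right) \frac{209}{2} = -8987$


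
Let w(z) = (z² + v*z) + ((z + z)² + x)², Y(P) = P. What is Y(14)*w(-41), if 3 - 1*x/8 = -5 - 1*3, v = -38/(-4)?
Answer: 649664897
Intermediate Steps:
v = 19/2 (v = -38*(-¼) = 19/2 ≈ 9.5000)
x = 88 (x = 24 - 8*(-5 - 1*3) = 24 - 8*(-5 - 3) = 24 - 8*(-8) = 24 + 64 = 88)
w(z) = z² + (88 + 4*z²)² + 19*z/2 (w(z) = (z² + 19*z/2) + ((z + z)² + 88)² = (z² + 19*z/2) + ((2*z)² + 88)² = (z² + 19*z/2) + (4*z² + 88)² = (z² + 19*z/2) + (88 + 4*z²)² = z² + (88 + 4*z²)² + 19*z/2)
Y(14)*w(-41) = 14*(7744 + 16*(-41)⁴ + 705*(-41)² + (19/2)*(-41)) = 14*(7744 + 16*2825761 + 705*1681 - 779/2) = 14*(7744 + 45212176 + 1185105 - 779/2) = 14*(92809271/2) = 649664897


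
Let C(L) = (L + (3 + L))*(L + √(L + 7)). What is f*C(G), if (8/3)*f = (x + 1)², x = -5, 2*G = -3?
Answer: 0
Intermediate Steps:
G = -3/2 (G = (½)*(-3) = -3/2 ≈ -1.5000)
f = 6 (f = 3*(-5 + 1)²/8 = (3/8)*(-4)² = (3/8)*16 = 6)
C(L) = (3 + 2*L)*(L + √(7 + L))
f*C(G) = 6*(2*(-3/2)² + 3*(-3/2) + 3*√(7 - 3/2) + 2*(-3/2)*√(7 - 3/2)) = 6*(2*(9/4) - 9/2 + 3*√(11/2) + 2*(-3/2)*√(11/2)) = 6*(9/2 - 9/2 + 3*(√22/2) + 2*(-3/2)*(√22/2)) = 6*(9/2 - 9/2 + 3*√22/2 - 3*√22/2) = 6*0 = 0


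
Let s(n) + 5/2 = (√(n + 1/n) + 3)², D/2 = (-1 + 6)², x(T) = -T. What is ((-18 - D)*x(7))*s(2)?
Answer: 4284 + 1428*√10 ≈ 8799.7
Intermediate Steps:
D = 50 (D = 2*(-1 + 6)² = 2*5² = 2*25 = 50)
s(n) = -5/2 + (3 + √(n + 1/n))² (s(n) = -5/2 + (√(n + 1/n) + 3)² = -5/2 + (3 + √(n + 1/n))²)
((-18 - D)*x(7))*s(2) = ((-18 - 1*50)*(-1*7))*(-5/2 + (3 + √(2 + 1/2))²) = ((-18 - 50)*(-7))*(-5/2 + (3 + √(2 + ½))²) = (-68*(-7))*(-5/2 + (3 + √(5/2))²) = 476*(-5/2 + (3 + √10/2)²) = -1190 + 476*(3 + √10/2)²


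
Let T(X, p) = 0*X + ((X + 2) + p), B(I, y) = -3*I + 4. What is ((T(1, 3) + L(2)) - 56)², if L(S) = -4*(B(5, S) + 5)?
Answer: 676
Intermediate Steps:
B(I, y) = 4 - 3*I
T(X, p) = 2 + X + p (T(X, p) = 0 + ((2 + X) + p) = 0 + (2 + X + p) = 2 + X + p)
L(S) = 24 (L(S) = -4*((4 - 3*5) + 5) = -4*((4 - 15) + 5) = -4*(-11 + 5) = -4*(-6) = 24)
((T(1, 3) + L(2)) - 56)² = (((2 + 1 + 3) + 24) - 56)² = ((6 + 24) - 56)² = (30 - 56)² = (-26)² = 676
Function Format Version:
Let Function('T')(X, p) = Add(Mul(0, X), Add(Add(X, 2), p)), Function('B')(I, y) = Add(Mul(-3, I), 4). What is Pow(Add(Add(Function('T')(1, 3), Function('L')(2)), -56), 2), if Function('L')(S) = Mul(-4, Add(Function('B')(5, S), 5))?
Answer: 676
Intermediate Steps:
Function('B')(I, y) = Add(4, Mul(-3, I))
Function('T')(X, p) = Add(2, X, p) (Function('T')(X, p) = Add(0, Add(Add(2, X), p)) = Add(0, Add(2, X, p)) = Add(2, X, p))
Function('L')(S) = 24 (Function('L')(S) = Mul(-4, Add(Add(4, Mul(-3, 5)), 5)) = Mul(-4, Add(Add(4, -15), 5)) = Mul(-4, Add(-11, 5)) = Mul(-4, -6) = 24)
Pow(Add(Add(Function('T')(1, 3), Function('L')(2)), -56), 2) = Pow(Add(Add(Add(2, 1, 3), 24), -56), 2) = Pow(Add(Add(6, 24), -56), 2) = Pow(Add(30, -56), 2) = Pow(-26, 2) = 676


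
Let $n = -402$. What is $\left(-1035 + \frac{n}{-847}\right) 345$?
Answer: $- \frac{302303835}{847} \approx -3.5691 \cdot 10^{5}$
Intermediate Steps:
$\left(-1035 + \frac{n}{-847}\right) 345 = \left(-1035 - \frac{402}{-847}\right) 345 = \left(-1035 - - \frac{402}{847}\right) 345 = \left(-1035 + \frac{402}{847}\right) 345 = \left(- \frac{876243}{847}\right) 345 = - \frac{302303835}{847}$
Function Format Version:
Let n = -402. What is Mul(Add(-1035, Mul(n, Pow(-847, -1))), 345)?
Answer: Rational(-302303835, 847) ≈ -3.5691e+5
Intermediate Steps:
Mul(Add(-1035, Mul(n, Pow(-847, -1))), 345) = Mul(Add(-1035, Mul(-402, Pow(-847, -1))), 345) = Mul(Add(-1035, Mul(-402, Rational(-1, 847))), 345) = Mul(Add(-1035, Rational(402, 847)), 345) = Mul(Rational(-876243, 847), 345) = Rational(-302303835, 847)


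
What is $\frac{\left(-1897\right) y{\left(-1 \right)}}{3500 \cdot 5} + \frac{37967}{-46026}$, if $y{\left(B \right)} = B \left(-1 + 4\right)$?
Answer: $- \frac{28749181}{57532500} \approx -0.4997$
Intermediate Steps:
$y{\left(B \right)} = 3 B$ ($y{\left(B \right)} = B 3 = 3 B$)
$\frac{\left(-1897\right) y{\left(-1 \right)}}{3500 \cdot 5} + \frac{37967}{-46026} = \frac{\left(-1897\right) 3 \left(-1\right)}{3500 \cdot 5} + \frac{37967}{-46026} = \frac{\left(-1897\right) \left(-3\right)}{17500} + 37967 \left(- \frac{1}{46026}\right) = 5691 \cdot \frac{1}{17500} - \frac{37967}{46026} = \frac{813}{2500} - \frac{37967}{46026} = - \frac{28749181}{57532500}$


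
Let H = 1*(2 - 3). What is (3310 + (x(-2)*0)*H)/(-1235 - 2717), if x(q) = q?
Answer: -1655/1976 ≈ -0.83755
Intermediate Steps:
H = -1 (H = 1*(-1) = -1)
(3310 + (x(-2)*0)*H)/(-1235 - 2717) = (3310 - 2*0*(-1))/(-1235 - 2717) = (3310 + 0*(-1))/(-3952) = (3310 + 0)*(-1/3952) = 3310*(-1/3952) = -1655/1976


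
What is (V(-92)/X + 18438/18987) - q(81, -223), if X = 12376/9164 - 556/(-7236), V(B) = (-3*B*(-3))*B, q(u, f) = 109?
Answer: 1994054088913851/37439167855 ≈ 53261.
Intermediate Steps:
V(B) = 9*B**2 (V(B) = (9*B)*B = 9*B**2)
X = 5915495/4144419 (X = 12376*(1/9164) - 556*(-1/7236) = 3094/2291 + 139/1809 = 5915495/4144419 ≈ 1.4273)
(V(-92)/X + 18438/18987) - q(81, -223) = ((9*(-92)**2)/(5915495/4144419) + 18438/18987) - 1*109 = ((9*8464)*(4144419/5915495) + 18438*(1/18987)) - 109 = (76176*(4144419/5915495) + 6146/6329) - 109 = (315705261744/5915495 + 6146/6329) - 109 = 1998134958210046/37439167855 - 109 = 1994054088913851/37439167855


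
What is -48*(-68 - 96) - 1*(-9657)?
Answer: 17529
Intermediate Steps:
-48*(-68 - 96) - 1*(-9657) = -48*(-164) + 9657 = 7872 + 9657 = 17529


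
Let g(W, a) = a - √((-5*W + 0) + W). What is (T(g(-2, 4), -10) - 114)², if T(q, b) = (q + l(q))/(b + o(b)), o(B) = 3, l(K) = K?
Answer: 649668/49 - 6448*√2/49 ≈ 13072.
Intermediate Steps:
g(W, a) = a - 2*√(-W) (g(W, a) = a - √(-5*W + W) = a - √(-4*W) = a - 2*√(-W))
T(q, b) = 2*q/(3 + b) (T(q, b) = (q + q)/(b + 3) = (2*q)/(3 + b) = 2*q/(3 + b))
(T(g(-2, 4), -10) - 114)² = (2*(4 - 2*√2)/(3 - 10) - 114)² = (2*(4 - 2*√2)/(-7) - 114)² = (2*(4 - 2*√2)*(-⅐) - 114)² = ((-8/7 + 4*√2/7) - 114)² = (-806/7 + 4*√2/7)²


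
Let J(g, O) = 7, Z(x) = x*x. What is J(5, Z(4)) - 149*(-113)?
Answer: 16844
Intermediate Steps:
Z(x) = x**2
J(5, Z(4)) - 149*(-113) = 7 - 149*(-113) = 7 + 16837 = 16844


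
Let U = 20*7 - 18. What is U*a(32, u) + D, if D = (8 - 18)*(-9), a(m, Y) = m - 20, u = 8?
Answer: 1554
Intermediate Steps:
a(m, Y) = -20 + m
D = 90 (D = -10*(-9) = 90)
U = 122 (U = 140 - 18 = 122)
U*a(32, u) + D = 122*(-20 + 32) + 90 = 122*12 + 90 = 1464 + 90 = 1554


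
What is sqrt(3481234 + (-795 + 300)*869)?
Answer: sqrt(3051079) ≈ 1746.7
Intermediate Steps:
sqrt(3481234 + (-795 + 300)*869) = sqrt(3481234 - 495*869) = sqrt(3481234 - 430155) = sqrt(3051079)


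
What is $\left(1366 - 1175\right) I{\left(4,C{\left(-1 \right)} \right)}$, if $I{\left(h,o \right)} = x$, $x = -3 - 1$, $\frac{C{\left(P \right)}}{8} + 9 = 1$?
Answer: $-764$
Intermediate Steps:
$C{\left(P \right)} = -64$ ($C{\left(P \right)} = -72 + 8 \cdot 1 = -72 + 8 = -64$)
$x = -4$
$I{\left(h,o \right)} = -4$
$\left(1366 - 1175\right) I{\left(4,C{\left(-1 \right)} \right)} = \left(1366 - 1175\right) \left(-4\right) = 191 \left(-4\right) = -764$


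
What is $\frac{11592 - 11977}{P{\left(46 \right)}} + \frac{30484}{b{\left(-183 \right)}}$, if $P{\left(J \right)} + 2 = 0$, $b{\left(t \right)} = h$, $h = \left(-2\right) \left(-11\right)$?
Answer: $\frac{34719}{22} \approx 1578.1$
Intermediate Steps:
$h = 22$
$b{\left(t \right)} = 22$
$P{\left(J \right)} = -2$ ($P{\left(J \right)} = -2 + 0 = -2$)
$\frac{11592 - 11977}{P{\left(46 \right)}} + \frac{30484}{b{\left(-183 \right)}} = \frac{11592 - 11977}{-2} + \frac{30484}{22} = \left(-385\right) \left(- \frac{1}{2}\right) + 30484 \cdot \frac{1}{22} = \frac{385}{2} + \frac{15242}{11} = \frac{34719}{22}$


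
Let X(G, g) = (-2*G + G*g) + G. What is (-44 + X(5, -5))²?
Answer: 5476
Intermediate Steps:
X(G, g) = -G + G*g
(-44 + X(5, -5))² = (-44 + 5*(-1 - 5))² = (-44 + 5*(-6))² = (-44 - 30)² = (-74)² = 5476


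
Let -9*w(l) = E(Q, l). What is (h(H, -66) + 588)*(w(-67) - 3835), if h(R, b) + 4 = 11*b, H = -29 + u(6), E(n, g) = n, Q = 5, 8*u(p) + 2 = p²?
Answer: 4901840/9 ≈ 5.4465e+5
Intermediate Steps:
u(p) = -¼ + p²/8
w(l) = -5/9 (w(l) = -⅑*5 = -5/9)
H = -99/4 (H = -29 + (-¼ + (⅛)*6²) = -29 + (-¼ + (⅛)*36) = -29 + (-¼ + 9/2) = -29 + 17/4 = -99/4 ≈ -24.750)
h(R, b) = -4 + 11*b
(h(H, -66) + 588)*(w(-67) - 3835) = ((-4 + 11*(-66)) + 588)*(-5/9 - 3835) = ((-4 - 726) + 588)*(-34520/9) = (-730 + 588)*(-34520/9) = -142*(-34520/9) = 4901840/9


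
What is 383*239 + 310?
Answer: 91847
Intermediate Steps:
383*239 + 310 = 91537 + 310 = 91847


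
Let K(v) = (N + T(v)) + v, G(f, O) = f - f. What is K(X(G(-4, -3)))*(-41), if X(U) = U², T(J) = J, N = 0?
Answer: 0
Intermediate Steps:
G(f, O) = 0
K(v) = 2*v (K(v) = (0 + v) + v = v + v = 2*v)
K(X(G(-4, -3)))*(-41) = (2*0²)*(-41) = (2*0)*(-41) = 0*(-41) = 0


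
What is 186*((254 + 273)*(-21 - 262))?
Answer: -27740226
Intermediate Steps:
186*((254 + 273)*(-21 - 262)) = 186*(527*(-283)) = 186*(-149141) = -27740226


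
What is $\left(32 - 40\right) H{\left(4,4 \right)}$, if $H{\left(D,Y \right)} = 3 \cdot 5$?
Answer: $-120$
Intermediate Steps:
$H{\left(D,Y \right)} = 15$
$\left(32 - 40\right) H{\left(4,4 \right)} = \left(32 - 40\right) 15 = \left(-8\right) 15 = -120$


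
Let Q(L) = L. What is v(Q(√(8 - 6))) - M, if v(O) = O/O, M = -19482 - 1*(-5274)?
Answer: 14209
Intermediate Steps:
M = -14208 (M = -19482 + 5274 = -14208)
v(O) = 1
v(Q(√(8 - 6))) - M = 1 - 1*(-14208) = 1 + 14208 = 14209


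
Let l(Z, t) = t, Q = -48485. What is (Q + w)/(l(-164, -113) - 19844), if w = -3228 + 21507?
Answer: 30206/19957 ≈ 1.5136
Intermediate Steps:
w = 18279
(Q + w)/(l(-164, -113) - 19844) = (-48485 + 18279)/(-113 - 19844) = -30206/(-19957) = -30206*(-1/19957) = 30206/19957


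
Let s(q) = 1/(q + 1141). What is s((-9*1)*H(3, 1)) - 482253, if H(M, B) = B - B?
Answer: -550250672/1141 ≈ -4.8225e+5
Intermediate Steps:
H(M, B) = 0
s(q) = 1/(1141 + q)
s((-9*1)*H(3, 1)) - 482253 = 1/(1141 - 9*1*0) - 482253 = 1/(1141 - 9*0) - 482253 = 1/(1141 + 0) - 482253 = 1/1141 - 482253 = -550250672/1141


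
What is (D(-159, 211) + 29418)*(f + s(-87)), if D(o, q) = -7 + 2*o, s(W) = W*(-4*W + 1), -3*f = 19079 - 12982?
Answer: -2827432298/3 ≈ -9.4248e+8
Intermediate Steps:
f = -6097/3 (f = -(19079 - 12982)/3 = -⅓*6097 = -6097/3 ≈ -2032.3)
s(W) = W*(1 - 4*W)
(D(-159, 211) + 29418)*(f + s(-87)) = ((-7 + 2*(-159)) + 29418)*(-6097/3 - 87*(1 - 4*(-87))) = ((-7 - 318) + 29418)*(-6097/3 - 87*(1 + 348)) = (-325 + 29418)*(-6097/3 - 87*349) = 29093*(-6097/3 - 30363) = 29093*(-97186/3) = -2827432298/3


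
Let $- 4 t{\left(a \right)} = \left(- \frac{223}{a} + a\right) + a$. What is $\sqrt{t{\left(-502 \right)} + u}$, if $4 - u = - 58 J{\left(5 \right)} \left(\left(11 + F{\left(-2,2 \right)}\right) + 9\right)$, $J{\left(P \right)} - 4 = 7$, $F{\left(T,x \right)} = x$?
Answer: $\frac{\sqrt{14405444710}}{1004} \approx 119.54$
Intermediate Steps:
$J{\left(P \right)} = 11$ ($J{\left(P \right)} = 4 + 7 = 11$)
$t{\left(a \right)} = - \frac{a}{2} + \frac{223}{4 a}$ ($t{\left(a \right)} = - \frac{\left(- \frac{223}{a} + a\right) + a}{4} = - \frac{\left(a - \frac{223}{a}\right) + a}{4} = - \frac{- \frac{223}{a} + 2 a}{4} = - \frac{a}{2} + \frac{223}{4 a}$)
$u = 14040$ ($u = 4 - \left(-58\right) 11 \left(\left(11 + 2\right) + 9\right) = 4 - - 638 \left(13 + 9\right) = 4 - \left(-638\right) 22 = 4 - -14036 = 4 + 14036 = 14040$)
$\sqrt{t{\left(-502 \right)} + u} = \sqrt{\left(\left(- \frac{1}{2}\right) \left(-502\right) + \frac{223}{4 \left(-502\right)}\right) + 14040} = \sqrt{\left(251 + \frac{223}{4} \left(- \frac{1}{502}\right)\right) + 14040} = \sqrt{\left(251 - \frac{223}{2008}\right) + 14040} = \sqrt{\frac{503785}{2008} + 14040} = \sqrt{\frac{28696105}{2008}} = \frac{\sqrt{14405444710}}{1004}$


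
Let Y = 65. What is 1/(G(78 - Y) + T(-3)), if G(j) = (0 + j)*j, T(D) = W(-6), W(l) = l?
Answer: 1/163 ≈ 0.0061350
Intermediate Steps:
T(D) = -6
G(j) = j² (G(j) = j*j = j²)
1/(G(78 - Y) + T(-3)) = 1/((78 - 1*65)² - 6) = 1/((78 - 65)² - 6) = 1/(13² - 6) = 1/(169 - 6) = 1/163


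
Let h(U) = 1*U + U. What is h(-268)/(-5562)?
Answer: 268/2781 ≈ 0.096368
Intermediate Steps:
h(U) = 2*U (h(U) = U + U = 2*U)
h(-268)/(-5562) = (2*(-268))/(-5562) = -536*(-1/5562) = 268/2781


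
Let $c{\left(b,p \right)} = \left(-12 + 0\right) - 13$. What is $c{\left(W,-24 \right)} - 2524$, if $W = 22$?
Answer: $-2549$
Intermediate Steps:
$c{\left(b,p \right)} = -25$ ($c{\left(b,p \right)} = -12 - 13 = -25$)
$c{\left(W,-24 \right)} - 2524 = -25 - 2524 = -2549$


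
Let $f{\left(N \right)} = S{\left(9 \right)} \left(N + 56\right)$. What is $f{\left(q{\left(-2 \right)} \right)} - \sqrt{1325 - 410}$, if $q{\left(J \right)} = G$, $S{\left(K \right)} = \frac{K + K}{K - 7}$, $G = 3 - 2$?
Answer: $513 - \sqrt{915} \approx 482.75$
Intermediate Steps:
$G = 1$ ($G = 3 - 2 = 1$)
$S{\left(K \right)} = \frac{2 K}{-7 + K}$
$q{\left(J \right)} = 1$
$f{\left(N \right)} = 504 + 9 N$ ($f{\left(N \right)} = 2 \cdot 9 \frac{1}{-7 + 9} \left(N + 56\right) = 2 \cdot 9 \cdot \frac{1}{2} \left(56 + N\right) = 9 \left(56 + N\right) = 504 + 9 N$)
$f{\left(q{\left(-2 \right)} \right)} - \sqrt{1325 - 410} = \left(504 + 9 \cdot 1\right) - \sqrt{1325 - 410} = \left(504 + 9\right) - \sqrt{915} = 513 - \sqrt{915}$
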